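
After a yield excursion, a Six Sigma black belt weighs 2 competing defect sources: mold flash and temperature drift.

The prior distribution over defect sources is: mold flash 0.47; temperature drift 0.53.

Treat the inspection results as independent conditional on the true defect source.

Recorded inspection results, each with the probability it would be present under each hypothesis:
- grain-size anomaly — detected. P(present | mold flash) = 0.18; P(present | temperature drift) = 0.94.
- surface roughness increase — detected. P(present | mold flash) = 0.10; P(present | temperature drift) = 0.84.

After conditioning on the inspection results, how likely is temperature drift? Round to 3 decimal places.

0.980

Multiply each prior by the joint likelihood of the inspection result pattern:
  mold flash: 0.47 × 0.18 × 0.10 = 0.00846
  temperature drift: 0.53 × 0.94 × 0.84 = 0.41849
Marginal likelihood of the evidence = 0.42695.
P(temperature drift | evidence) = 0.41849 / 0.42695 ≈ 0.980.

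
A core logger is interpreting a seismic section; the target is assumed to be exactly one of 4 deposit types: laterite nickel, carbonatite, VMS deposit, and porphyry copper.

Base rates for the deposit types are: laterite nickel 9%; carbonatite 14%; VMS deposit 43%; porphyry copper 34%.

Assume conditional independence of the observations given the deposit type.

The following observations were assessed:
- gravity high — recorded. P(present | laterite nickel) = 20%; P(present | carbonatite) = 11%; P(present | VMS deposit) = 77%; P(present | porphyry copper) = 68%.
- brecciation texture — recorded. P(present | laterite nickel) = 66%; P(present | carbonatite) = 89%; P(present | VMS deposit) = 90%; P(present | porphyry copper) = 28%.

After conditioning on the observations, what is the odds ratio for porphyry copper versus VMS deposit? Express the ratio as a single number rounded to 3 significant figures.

Unnormalized posterior weight (prior times the observation likelihoods) for each of the two hypotheses:
  porphyry copper: 0.34 × 0.68 × 0.28 = 0.064736
  VMS deposit: 0.43 × 0.77 × 0.90 = 0.29799
Odds(porphyry copper : VMS deposit) = 0.064736 / 0.29799 ≈ 0.217.

0.217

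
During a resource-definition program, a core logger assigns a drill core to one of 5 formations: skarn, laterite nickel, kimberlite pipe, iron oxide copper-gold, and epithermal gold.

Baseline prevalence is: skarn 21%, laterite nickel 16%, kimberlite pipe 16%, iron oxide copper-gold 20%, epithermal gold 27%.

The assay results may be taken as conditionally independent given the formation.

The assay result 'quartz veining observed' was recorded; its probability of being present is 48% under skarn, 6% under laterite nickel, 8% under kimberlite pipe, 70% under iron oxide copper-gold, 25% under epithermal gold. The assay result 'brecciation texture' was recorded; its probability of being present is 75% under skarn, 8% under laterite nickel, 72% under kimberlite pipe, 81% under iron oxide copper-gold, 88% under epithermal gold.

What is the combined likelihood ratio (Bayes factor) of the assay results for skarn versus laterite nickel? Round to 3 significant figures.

The Bayes factor is the ratio of the joint likelihoods of the assay result pattern under the two hypotheses.
  skarn: 0.48 × 0.75 = 0.36
  laterite nickel: 0.06 × 0.08 = 0.0048
Bayes factor = 0.36 / 0.0048 ≈ 75.0

75.0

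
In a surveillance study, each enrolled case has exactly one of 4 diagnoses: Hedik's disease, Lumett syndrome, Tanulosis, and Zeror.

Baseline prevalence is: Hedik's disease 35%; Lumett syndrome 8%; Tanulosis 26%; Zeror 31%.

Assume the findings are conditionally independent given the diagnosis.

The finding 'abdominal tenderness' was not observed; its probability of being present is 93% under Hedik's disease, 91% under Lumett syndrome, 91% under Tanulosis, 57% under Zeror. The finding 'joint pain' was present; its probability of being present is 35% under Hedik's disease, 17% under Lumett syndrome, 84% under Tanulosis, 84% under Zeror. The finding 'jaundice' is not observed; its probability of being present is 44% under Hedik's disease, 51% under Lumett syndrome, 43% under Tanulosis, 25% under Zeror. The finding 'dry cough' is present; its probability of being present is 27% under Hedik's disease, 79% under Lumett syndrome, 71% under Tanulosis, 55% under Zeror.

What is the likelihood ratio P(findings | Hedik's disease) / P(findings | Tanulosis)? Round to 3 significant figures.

The Bayes factor is the ratio of the joint likelihoods of the evidence pattern under the two hypotheses (using 1 − P(present | H) for each absent finding).
  Hedik's disease: (1 − 0.93) × 0.35 × (1 − 0.44) × 0.27 = 0.0037044
  Tanulosis: (1 − 0.91) × 0.84 × (1 − 0.43) × 0.71 = 0.030595
Bayes factor = 0.0037044 / 0.030595 ≈ 0.121

0.121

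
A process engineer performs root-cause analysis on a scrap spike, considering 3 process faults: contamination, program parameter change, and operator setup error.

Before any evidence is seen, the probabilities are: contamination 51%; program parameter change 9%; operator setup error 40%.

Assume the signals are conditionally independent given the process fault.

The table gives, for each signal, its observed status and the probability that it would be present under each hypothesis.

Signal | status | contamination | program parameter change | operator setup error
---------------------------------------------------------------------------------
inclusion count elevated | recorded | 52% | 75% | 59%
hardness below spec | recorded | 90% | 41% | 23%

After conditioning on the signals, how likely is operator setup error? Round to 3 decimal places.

For each hypothesis, the unnormalized posterior weight is prior × product of the signal likelihoods:
  contamination: 0.51 × 0.52 × 0.90 = 0.23868
  program parameter change: 0.09 × 0.75 × 0.41 = 0.027675
  operator setup error: 0.40 × 0.59 × 0.23 = 0.05428
Normalizing constant Z = 0.23868 + 0.027675 + 0.05428 = 0.32064.
P(operator setup error | evidence) = 0.05428 / 0.32064 ≈ 0.169.

0.169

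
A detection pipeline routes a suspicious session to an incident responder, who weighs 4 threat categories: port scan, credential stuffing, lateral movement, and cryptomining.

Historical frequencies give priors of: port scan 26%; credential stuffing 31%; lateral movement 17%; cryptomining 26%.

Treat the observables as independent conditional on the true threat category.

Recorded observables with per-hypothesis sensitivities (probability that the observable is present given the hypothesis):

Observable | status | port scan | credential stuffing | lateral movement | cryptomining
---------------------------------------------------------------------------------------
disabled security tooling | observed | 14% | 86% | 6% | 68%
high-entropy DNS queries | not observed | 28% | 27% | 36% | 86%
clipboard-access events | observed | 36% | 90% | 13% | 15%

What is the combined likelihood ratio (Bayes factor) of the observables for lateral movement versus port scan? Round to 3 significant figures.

0.138

Take the product of per-observable likelihoods under each hypothesis (using 1 − P(present | H) for each absent observable), then divide.
  lateral movement: 0.06 × (1 − 0.36) × 0.13 = 0.004992
  port scan: 0.14 × (1 − 0.28) × 0.36 = 0.036288
Bayes factor = 0.004992 / 0.036288 ≈ 0.138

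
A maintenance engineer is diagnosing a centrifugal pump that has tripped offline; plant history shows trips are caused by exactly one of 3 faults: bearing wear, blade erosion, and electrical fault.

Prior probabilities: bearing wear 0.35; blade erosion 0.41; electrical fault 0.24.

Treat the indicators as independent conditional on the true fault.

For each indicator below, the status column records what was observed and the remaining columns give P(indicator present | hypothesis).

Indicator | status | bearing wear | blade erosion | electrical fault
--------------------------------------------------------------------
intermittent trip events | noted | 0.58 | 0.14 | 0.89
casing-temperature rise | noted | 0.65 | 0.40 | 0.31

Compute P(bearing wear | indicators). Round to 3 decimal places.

0.597

By Bayes' rule with conditional independence, the unnormalized weight for each hypothesis is prior × ∏ likelihoods:
  bearing wear: 0.35 × 0.58 × 0.65 = 0.13195
  blade erosion: 0.41 × 0.14 × 0.40 = 0.02296
  electrical fault: 0.24 × 0.89 × 0.31 = 0.066216
The unnormalized weights sum to 0.22113.
P(bearing wear | evidence) = 0.13195 / 0.22113 ≈ 0.597.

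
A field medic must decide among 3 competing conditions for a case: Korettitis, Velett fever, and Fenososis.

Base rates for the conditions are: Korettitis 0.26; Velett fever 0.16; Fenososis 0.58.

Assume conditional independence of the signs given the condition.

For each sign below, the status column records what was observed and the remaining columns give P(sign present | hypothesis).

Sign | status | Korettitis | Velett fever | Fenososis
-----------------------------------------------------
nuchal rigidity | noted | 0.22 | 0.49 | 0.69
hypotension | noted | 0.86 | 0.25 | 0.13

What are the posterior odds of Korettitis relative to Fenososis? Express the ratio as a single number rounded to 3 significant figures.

0.946

Unnormalized posterior weight (prior times the sign likelihoods) for each of the two hypotheses:
  Korettitis: 0.26 × 0.22 × 0.86 = 0.049192
  Fenososis: 0.58 × 0.69 × 0.13 = 0.052026
Posterior odds = 0.049192 / 0.052026 ≈ 0.946.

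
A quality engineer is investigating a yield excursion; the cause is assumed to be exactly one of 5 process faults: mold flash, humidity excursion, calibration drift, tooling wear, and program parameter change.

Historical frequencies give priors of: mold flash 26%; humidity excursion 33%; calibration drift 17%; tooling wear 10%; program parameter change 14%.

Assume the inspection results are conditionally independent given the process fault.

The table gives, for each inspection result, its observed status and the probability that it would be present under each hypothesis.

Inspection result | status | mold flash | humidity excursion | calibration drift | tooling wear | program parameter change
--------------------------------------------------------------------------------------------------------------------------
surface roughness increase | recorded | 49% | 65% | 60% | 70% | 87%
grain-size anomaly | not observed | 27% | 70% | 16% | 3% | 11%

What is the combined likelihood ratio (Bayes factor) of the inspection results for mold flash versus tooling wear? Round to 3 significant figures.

Joint likelihood of the inspection result pattern under each hypothesis (using 1 − P(present | H) for each absent inspection result):
  mold flash: 0.49 × (1 − 0.27) = 0.3577
  tooling wear: 0.70 × (1 − 0.03) = 0.679
Bayes factor = 0.3577 / 0.679 ≈ 0.527

0.527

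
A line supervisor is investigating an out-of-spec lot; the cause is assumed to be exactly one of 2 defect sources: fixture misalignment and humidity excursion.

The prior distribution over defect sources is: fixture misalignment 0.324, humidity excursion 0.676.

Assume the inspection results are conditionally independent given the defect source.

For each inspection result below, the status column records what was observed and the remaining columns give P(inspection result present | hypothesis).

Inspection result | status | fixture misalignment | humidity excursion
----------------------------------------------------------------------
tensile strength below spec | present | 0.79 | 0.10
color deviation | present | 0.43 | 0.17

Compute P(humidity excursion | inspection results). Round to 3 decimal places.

By Bayes' rule with conditional independence, the unnormalized weight for each hypothesis is prior × ∏ likelihoods:
  fixture misalignment: 0.324 × 0.79 × 0.43 = 0.11006
  humidity excursion: 0.676 × 0.10 × 0.17 = 0.011492
Normalizing constant Z = 0.11006 + 0.011492 = 0.12155.
P(humidity excursion | evidence) = 0.011492 / 0.12155 ≈ 0.095.

0.095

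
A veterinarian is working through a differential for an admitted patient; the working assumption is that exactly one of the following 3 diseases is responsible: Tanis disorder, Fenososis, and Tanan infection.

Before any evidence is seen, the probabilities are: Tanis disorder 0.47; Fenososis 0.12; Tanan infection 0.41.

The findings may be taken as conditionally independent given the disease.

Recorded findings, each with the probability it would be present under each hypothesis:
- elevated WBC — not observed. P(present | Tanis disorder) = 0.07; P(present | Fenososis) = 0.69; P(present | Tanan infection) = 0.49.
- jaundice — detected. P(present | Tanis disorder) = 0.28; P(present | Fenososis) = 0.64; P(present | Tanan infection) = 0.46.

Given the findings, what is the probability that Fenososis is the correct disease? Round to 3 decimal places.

0.098

For each hypothesis, the unnormalized posterior weight is prior × product of the finding likelihoods (using 1 − P(present | H) for each absent finding):
  Tanis disorder: 0.47 × (1 − 0.07) × 0.28 = 0.12239
  Fenososis: 0.12 × (1 − 0.69) × 0.64 = 0.023808
  Tanan infection: 0.41 × (1 − 0.49) × 0.46 = 0.096186
Marginal likelihood of the evidence = 0.24238.
P(Fenososis | evidence) = 0.023808 / 0.24238 ≈ 0.098.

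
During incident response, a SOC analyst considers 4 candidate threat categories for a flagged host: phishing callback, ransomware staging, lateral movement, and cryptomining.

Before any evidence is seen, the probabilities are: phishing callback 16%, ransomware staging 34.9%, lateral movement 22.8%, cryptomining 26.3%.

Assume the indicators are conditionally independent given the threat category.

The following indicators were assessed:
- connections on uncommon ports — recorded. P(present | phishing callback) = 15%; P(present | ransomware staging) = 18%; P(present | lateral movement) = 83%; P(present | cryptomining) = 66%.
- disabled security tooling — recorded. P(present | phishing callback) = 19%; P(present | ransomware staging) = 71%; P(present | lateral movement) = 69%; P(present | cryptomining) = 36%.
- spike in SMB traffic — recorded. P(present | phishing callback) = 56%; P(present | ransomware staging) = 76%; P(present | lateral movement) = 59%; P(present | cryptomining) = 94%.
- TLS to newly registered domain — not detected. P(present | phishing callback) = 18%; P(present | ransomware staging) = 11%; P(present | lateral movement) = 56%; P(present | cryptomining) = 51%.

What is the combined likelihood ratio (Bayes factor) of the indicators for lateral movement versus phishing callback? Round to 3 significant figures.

Joint likelihood of the indicator pattern under each hypothesis (using 1 − P(present | H) for each absent indicator):
  lateral movement: 0.83 × 0.69 × 0.59 × (1 − 0.56) = 0.14867
  phishing callback: 0.15 × 0.19 × 0.56 × (1 − 0.18) = 0.013087
Bayes factor = 0.14867 / 0.013087 ≈ 11.4

11.4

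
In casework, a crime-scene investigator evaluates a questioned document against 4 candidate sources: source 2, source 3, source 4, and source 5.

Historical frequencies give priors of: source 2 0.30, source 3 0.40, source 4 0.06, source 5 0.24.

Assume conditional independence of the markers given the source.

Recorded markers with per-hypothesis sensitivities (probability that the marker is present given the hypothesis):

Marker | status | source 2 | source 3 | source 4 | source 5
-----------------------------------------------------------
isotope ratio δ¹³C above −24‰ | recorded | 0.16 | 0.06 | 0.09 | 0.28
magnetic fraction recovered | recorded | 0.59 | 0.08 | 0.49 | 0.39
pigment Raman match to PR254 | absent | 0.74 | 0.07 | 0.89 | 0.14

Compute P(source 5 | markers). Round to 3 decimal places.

0.705

Multiply each prior by the joint likelihood of the marker pattern (using 1 − P(present | H) for each absent marker):
  source 2: 0.30 × 0.16 × 0.59 × (1 − 0.74) = 0.0073632
  source 3: 0.40 × 0.06 × 0.08 × (1 − 0.07) = 0.0017856
  source 4: 0.06 × 0.09 × 0.49 × (1 − 0.89) = 0.00029106
  source 5: 0.24 × 0.28 × 0.39 × (1 − 0.14) = 0.022539
Normalizing constant Z = 0.0073632 + 0.0017856 + 0.00029106 + 0.022539 = 0.031979.
P(source 5 | evidence) = 0.022539 / 0.031979 ≈ 0.705.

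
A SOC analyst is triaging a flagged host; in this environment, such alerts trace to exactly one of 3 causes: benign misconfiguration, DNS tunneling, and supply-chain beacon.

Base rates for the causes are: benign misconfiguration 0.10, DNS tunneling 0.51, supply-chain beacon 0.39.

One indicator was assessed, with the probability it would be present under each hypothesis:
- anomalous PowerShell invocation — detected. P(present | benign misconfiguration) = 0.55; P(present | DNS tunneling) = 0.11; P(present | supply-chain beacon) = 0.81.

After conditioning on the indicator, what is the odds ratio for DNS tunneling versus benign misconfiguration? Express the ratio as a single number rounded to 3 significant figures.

Posterior odds equal prior odds times the likelihood ratio; only the two competing hypotheses matter.
  DNS tunneling: 0.51 × 0.11 = 0.0561
  benign misconfiguration: 0.10 × 0.55 = 0.055
Odds(DNS tunneling : benign misconfiguration) = 0.0561 / 0.055 ≈ 1.02.

1.02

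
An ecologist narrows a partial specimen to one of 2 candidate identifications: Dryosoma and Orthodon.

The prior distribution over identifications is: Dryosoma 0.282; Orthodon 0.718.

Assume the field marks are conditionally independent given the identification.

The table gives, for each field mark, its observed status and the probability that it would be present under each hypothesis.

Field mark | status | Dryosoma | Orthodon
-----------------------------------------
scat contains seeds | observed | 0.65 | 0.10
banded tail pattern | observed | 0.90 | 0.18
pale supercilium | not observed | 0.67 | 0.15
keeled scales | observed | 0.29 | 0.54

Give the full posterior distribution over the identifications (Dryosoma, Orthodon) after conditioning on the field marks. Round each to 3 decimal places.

Multiply each prior by the joint likelihood of the field mark pattern (using 1 − P(present | H) for each absent field mark):
  Dryosoma: 0.282 × 0.65 × 0.90 × (1 − 0.67) × 0.29 = 0.015788
  Orthodon: 0.718 × 0.10 × 0.18 × (1 − 0.15) × 0.54 = 0.0059321
Normalizing constant Z = 0.015788 + 0.0059321 = 0.02172.
P(Dryosoma | evidence) = 0.015788 / 0.02172 ≈ 0.727
P(Orthodon | evidence) = 0.0059321 / 0.02172 ≈ 0.273

0.727, 0.273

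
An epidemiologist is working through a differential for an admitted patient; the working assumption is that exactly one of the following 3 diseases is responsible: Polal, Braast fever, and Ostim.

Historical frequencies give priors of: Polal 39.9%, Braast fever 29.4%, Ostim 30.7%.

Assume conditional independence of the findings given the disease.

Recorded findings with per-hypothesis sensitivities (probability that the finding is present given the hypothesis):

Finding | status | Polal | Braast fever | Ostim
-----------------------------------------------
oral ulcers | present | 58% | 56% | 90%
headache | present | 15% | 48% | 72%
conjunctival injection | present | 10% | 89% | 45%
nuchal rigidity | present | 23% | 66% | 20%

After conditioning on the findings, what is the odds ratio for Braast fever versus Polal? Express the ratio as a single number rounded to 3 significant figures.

58.1

Posterior odds equal prior odds times the likelihood ratio; only the two competing hypotheses matter.
  Braast fever: 0.294 × 0.56 × 0.48 × 0.89 × 0.66 = 0.046421
  Polal: 0.399 × 0.58 × 0.15 × 0.10 × 0.23 = 0.0007984
Odds(Braast fever : Polal) = 0.046421 / 0.0007984 ≈ 58.1.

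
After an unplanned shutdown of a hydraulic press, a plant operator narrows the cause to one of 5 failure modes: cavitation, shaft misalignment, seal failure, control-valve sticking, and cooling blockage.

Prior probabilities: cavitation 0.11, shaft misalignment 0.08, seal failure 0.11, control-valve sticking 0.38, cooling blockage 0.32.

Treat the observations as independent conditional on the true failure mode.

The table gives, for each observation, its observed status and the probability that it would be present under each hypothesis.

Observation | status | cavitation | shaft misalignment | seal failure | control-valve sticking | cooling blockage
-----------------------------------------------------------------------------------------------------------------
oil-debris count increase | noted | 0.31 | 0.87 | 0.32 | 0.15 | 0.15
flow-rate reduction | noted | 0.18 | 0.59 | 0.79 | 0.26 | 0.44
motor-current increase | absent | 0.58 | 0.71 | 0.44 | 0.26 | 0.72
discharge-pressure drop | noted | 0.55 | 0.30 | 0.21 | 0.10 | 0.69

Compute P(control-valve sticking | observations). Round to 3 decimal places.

For each hypothesis, the unnormalized posterior weight is prior × product of the observation likelihoods (using 1 − P(present | H) for each absent observation):
  cavitation: 0.11 × 0.31 × 0.18 × (1 − 0.58) × 0.55 = 0.0014179
  shaft misalignment: 0.08 × 0.87 × 0.59 × (1 − 0.71) × 0.30 = 0.0035726
  seal failure: 0.11 × 0.32 × 0.79 × (1 − 0.44) × 0.21 = 0.0032702
  control-valve sticking: 0.38 × 0.15 × 0.26 × (1 − 0.26) × 0.10 = 0.0010967
  cooling blockage: 0.32 × 0.15 × 0.44 × (1 − 0.72) × 0.69 = 0.0040804
The unnormalized weights sum to 0.013438.
P(control-valve sticking | evidence) = 0.0010967 / 0.013438 ≈ 0.082.

0.082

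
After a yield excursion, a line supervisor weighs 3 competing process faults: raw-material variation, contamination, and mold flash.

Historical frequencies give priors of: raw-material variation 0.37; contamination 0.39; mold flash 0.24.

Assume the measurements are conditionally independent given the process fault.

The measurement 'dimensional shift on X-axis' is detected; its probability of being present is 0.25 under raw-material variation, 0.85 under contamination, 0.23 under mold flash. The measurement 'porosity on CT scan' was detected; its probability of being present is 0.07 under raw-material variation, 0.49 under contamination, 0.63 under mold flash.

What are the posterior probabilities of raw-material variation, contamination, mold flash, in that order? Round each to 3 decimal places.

0.032, 0.797, 0.171

Multiply each prior by the joint likelihood of the measurement pattern:
  raw-material variation: 0.37 × 0.25 × 0.07 = 0.006475
  contamination: 0.39 × 0.85 × 0.49 = 0.16243
  mold flash: 0.24 × 0.23 × 0.63 = 0.034776
Normalizing constant Z = 0.006475 + 0.16243 + 0.034776 = 0.20369.
P(raw-material variation | evidence) = 0.006475 / 0.20369 ≈ 0.032
P(contamination | evidence) = 0.16243 / 0.20369 ≈ 0.797
P(mold flash | evidence) = 0.034776 / 0.20369 ≈ 0.171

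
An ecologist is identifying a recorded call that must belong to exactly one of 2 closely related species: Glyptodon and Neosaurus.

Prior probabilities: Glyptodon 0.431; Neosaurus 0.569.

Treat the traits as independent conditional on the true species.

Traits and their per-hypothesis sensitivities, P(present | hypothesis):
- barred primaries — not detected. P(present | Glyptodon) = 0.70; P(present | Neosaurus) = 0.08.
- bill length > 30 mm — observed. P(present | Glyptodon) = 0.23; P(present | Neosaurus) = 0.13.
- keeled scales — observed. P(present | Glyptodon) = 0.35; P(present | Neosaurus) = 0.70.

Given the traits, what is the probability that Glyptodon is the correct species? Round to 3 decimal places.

For each hypothesis, the unnormalized posterior weight is prior × product of the trait likelihoods (using 1 − P(present | H) for each absent trait):
  Glyptodon: 0.431 × (1 − 0.70) × 0.23 × 0.35 = 0.010409
  Neosaurus: 0.569 × (1 − 0.08) × 0.13 × 0.70 = 0.047637
The unnormalized weights sum to 0.058045.
P(Glyptodon | evidence) = 0.010409 / 0.058045 ≈ 0.179.

0.179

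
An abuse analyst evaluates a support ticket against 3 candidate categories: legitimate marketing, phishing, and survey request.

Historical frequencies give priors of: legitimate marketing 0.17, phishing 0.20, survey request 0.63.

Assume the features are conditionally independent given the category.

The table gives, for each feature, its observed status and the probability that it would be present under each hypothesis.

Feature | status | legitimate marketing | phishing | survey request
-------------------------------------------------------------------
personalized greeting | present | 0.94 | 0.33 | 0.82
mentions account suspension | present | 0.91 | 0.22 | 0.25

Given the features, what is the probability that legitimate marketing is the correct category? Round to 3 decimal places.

0.503

For each hypothesis, the unnormalized posterior weight is prior × product of the feature likelihoods:
  legitimate marketing: 0.17 × 0.94 × 0.91 = 0.14542
  phishing: 0.20 × 0.33 × 0.22 = 0.01452
  survey request: 0.63 × 0.82 × 0.25 = 0.12915
Normalizing constant Z = 0.14542 + 0.01452 + 0.12915 = 0.28909.
P(legitimate marketing | evidence) = 0.14542 / 0.28909 ≈ 0.503.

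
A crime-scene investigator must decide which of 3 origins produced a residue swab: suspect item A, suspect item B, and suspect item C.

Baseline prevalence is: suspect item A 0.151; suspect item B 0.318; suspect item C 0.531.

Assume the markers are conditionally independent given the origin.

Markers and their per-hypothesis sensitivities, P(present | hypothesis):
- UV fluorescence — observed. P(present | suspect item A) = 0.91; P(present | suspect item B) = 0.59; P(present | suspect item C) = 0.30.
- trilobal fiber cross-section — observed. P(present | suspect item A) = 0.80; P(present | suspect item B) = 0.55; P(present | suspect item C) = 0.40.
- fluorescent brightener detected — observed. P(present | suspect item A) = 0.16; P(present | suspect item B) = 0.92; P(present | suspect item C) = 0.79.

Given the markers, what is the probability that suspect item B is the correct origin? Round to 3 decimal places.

0.583

For each hypothesis, the unnormalized posterior weight is prior × product of the marker likelihoods:
  suspect item A: 0.151 × 0.91 × 0.80 × 0.16 = 0.017588
  suspect item B: 0.318 × 0.59 × 0.55 × 0.92 = 0.094936
  suspect item C: 0.531 × 0.30 × 0.40 × 0.79 = 0.050339
Normalizing constant Z = 0.017588 + 0.094936 + 0.050339 = 0.16286.
P(suspect item B | evidence) = 0.094936 / 0.16286 ≈ 0.583.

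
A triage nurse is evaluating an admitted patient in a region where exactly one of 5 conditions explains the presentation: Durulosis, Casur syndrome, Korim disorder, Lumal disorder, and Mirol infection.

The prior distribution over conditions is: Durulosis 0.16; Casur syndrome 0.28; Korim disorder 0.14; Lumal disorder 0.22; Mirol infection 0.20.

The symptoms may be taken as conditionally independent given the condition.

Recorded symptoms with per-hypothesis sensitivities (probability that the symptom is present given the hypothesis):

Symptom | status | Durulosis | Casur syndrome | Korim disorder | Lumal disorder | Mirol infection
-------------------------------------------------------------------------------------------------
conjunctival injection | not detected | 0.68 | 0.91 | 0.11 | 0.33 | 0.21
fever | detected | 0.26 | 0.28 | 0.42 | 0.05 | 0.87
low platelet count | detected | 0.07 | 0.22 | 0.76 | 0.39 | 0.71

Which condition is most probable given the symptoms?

Mirol infection

For each hypothesis, the unnormalized posterior weight is prior × product of the symptom likelihoods (using 1 − P(present | H) for each absent symptom):
  Durulosis: 0.16 × (1 − 0.68) × 0.26 × 0.07 = 0.00093184
  Casur syndrome: 0.28 × (1 − 0.91) × 0.28 × 0.22 = 0.0015523
  Korim disorder: 0.14 × (1 − 0.11) × 0.42 × 0.76 = 0.039772
  Lumal disorder: 0.22 × (1 − 0.33) × 0.05 × 0.39 = 0.0028743
  Mirol infection: 0.20 × (1 − 0.21) × 0.87 × 0.71 = 0.097597
Marginal likelihood of the evidence = 0.14273.
P(Durulosis | evidence) ≈ 0.00093184 / 0.14273 ≈ 0.007
P(Casur syndrome | evidence) ≈ 0.0015523 / 0.14273 ≈ 0.011
P(Korim disorder | evidence) ≈ 0.039772 / 0.14273 ≈ 0.279
P(Lumal disorder | evidence) ≈ 0.0028743 / 0.14273 ≈ 0.020
P(Mirol infection | evidence) ≈ 0.097597 / 0.14273 ≈ 0.684
The largest is 0.684, so Mirol infection is most probable.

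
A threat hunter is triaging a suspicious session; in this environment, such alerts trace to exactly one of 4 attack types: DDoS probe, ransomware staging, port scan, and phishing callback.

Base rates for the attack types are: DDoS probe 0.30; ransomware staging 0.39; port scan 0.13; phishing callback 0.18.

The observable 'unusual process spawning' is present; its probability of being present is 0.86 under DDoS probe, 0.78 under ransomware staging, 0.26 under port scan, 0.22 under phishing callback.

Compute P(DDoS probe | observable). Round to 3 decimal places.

For each hypothesis, the unnormalized posterior weight is prior × likelihood:
  DDoS probe: 0.30 × 0.86 = 0.258
  ransomware staging: 0.39 × 0.78 = 0.3042
  port scan: 0.13 × 0.26 = 0.0338
  phishing callback: 0.18 × 0.22 = 0.0396
The unnormalized weights sum to 0.6356.
P(DDoS probe | evidence) = 0.258 / 0.6356 ≈ 0.406.

0.406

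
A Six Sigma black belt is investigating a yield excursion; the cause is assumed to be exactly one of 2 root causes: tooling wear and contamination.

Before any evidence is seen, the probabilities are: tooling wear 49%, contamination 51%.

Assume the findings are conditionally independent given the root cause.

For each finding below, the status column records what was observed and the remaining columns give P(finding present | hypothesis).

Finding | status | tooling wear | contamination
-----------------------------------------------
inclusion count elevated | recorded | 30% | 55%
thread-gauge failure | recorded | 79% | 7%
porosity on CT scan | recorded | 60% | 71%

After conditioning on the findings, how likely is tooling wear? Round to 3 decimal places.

For each hypothesis, the unnormalized posterior weight is prior × product of the finding likelihoods:
  tooling wear: 0.49 × 0.30 × 0.79 × 0.60 = 0.069678
  contamination: 0.51 × 0.55 × 0.07 × 0.71 = 0.013941
The unnormalized weights sum to 0.083619.
P(tooling wear | evidence) = 0.069678 / 0.083619 ≈ 0.833.

0.833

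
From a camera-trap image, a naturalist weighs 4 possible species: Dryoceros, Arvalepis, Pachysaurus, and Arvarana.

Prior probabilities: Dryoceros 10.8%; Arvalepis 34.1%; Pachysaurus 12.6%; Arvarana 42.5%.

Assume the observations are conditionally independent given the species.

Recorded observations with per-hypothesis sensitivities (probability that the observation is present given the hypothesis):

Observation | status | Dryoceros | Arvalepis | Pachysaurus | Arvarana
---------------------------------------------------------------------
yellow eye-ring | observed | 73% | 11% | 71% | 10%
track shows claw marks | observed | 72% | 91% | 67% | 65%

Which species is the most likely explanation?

Pachysaurus

Multiply each prior by the joint likelihood of the evidence pattern:
  Dryoceros: 0.108 × 0.73 × 0.72 = 0.056765
  Arvalepis: 0.341 × 0.11 × 0.91 = 0.034134
  Pachysaurus: 0.126 × 0.71 × 0.67 = 0.059938
  Arvarana: 0.425 × 0.10 × 0.65 = 0.027625
Normalizing constant Z = 0.056765 + 0.034134 + 0.059938 + 0.027625 = 0.17846.
P(Dryoceros | evidence) ≈ 0.056765 / 0.17846 ≈ 0.318
P(Arvalepis | evidence) ≈ 0.034134 / 0.17846 ≈ 0.191
P(Pachysaurus | evidence) ≈ 0.059938 / 0.17846 ≈ 0.336
P(Arvarana | evidence) ≈ 0.027625 / 0.17846 ≈ 0.155
The largest is 0.336, so Pachysaurus is most probable.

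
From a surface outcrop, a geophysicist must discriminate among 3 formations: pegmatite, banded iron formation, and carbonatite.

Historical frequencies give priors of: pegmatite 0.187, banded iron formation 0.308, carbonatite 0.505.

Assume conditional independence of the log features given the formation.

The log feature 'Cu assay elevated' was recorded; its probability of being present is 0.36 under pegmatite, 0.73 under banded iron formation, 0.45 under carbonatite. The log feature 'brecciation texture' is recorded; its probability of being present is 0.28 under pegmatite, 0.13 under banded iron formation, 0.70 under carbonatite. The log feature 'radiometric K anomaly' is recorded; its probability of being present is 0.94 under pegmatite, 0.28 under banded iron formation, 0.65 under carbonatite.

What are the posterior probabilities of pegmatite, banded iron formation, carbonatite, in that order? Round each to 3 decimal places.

By Bayes' rule with conditional independence, the unnormalized weight for each hypothesis is prior × ∏ likelihoods:
  pegmatite: 0.187 × 0.36 × 0.28 × 0.94 = 0.017719
  banded iron formation: 0.308 × 0.73 × 0.13 × 0.28 = 0.0081842
  carbonatite: 0.505 × 0.45 × 0.70 × 0.65 = 0.1034
Marginal likelihood of the evidence = 0.1293.
P(pegmatite | evidence) = 0.017719 / 0.1293 ≈ 0.137
P(banded iron formation | evidence) = 0.0081842 / 0.1293 ≈ 0.063
P(carbonatite | evidence) = 0.1034 / 0.1293 ≈ 0.800

0.137, 0.063, 0.800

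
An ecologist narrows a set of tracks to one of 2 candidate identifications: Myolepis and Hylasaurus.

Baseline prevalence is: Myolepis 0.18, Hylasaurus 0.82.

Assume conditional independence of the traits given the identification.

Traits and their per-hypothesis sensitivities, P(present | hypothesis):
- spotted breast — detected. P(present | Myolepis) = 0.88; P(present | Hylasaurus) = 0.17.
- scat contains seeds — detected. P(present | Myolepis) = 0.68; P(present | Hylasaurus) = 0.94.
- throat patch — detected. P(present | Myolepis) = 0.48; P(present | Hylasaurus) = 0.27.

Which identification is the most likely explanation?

Myolepis

By Bayes' rule with conditional independence, the unnormalized weight for each hypothesis is prior × ∏ likelihoods:
  Myolepis: 0.18 × 0.88 × 0.68 × 0.48 = 0.051702
  Hylasaurus: 0.82 × 0.17 × 0.94 × 0.27 = 0.03538
Normalizing constant Z = 0.051702 + 0.03538 = 0.087081.
P(Myolepis | evidence) ≈ 0.051702 / 0.087081 ≈ 0.594
P(Hylasaurus | evidence) ≈ 0.03538 / 0.087081 ≈ 0.406
The largest is 0.594, so Myolepis is most probable.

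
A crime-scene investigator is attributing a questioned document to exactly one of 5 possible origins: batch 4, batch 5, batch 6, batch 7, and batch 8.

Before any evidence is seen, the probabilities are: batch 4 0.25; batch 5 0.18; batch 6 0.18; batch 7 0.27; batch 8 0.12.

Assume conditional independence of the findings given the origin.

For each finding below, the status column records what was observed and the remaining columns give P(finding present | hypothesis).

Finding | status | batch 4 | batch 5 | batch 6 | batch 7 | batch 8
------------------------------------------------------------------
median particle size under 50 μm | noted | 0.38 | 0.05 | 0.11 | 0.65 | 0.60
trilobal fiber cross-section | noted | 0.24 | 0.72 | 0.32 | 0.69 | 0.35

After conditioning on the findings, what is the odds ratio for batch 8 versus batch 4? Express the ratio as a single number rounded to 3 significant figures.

1.11

Posterior odds equal prior odds times the likelihood ratio; only the two competing hypotheses matter.
  batch 8: 0.12 × 0.60 × 0.35 = 0.0252
  batch 4: 0.25 × 0.38 × 0.24 = 0.0228
Odds(batch 8 : batch 4) = 0.0252 / 0.0228 ≈ 1.11.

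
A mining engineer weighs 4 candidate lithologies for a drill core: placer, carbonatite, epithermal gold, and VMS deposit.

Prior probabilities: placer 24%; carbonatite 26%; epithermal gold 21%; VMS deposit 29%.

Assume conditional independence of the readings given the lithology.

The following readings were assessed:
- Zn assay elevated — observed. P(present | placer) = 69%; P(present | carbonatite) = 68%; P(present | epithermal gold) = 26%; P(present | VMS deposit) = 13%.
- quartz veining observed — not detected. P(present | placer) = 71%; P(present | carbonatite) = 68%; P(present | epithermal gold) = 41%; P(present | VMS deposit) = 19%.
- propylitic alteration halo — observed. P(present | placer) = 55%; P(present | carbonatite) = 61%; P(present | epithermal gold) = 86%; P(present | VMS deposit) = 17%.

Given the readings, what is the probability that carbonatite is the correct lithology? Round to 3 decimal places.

0.368

By Bayes' rule with conditional independence, the unnormalized weight for each hypothesis is prior × ∏ likelihoods (using 1 − P(present | H) for each absent reading):
  placer: 0.24 × 0.69 × (1 − 0.71) × 0.55 = 0.026413
  carbonatite: 0.26 × 0.68 × (1 − 0.68) × 0.61 = 0.034511
  epithermal gold: 0.21 × 0.26 × (1 − 0.41) × 0.86 = 0.027704
  VMS deposit: 0.29 × 0.13 × (1 − 0.19) × 0.17 = 0.0051913
Normalizing constant Z = 0.026413 + 0.034511 + 0.027704 + 0.0051913 = 0.09382.
P(carbonatite | evidence) = 0.034511 / 0.09382 ≈ 0.368.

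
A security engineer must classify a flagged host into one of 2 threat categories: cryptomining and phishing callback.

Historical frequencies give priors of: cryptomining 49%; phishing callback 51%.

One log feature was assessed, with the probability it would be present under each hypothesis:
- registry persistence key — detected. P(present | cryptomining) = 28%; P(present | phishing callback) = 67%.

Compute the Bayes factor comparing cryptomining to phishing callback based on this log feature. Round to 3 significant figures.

0.418

The Bayes factor is the ratio of the two likelihoods.
  cryptomining: 0.28
  phishing callback: 0.67
Bayes factor = 0.28 / 0.67 ≈ 0.418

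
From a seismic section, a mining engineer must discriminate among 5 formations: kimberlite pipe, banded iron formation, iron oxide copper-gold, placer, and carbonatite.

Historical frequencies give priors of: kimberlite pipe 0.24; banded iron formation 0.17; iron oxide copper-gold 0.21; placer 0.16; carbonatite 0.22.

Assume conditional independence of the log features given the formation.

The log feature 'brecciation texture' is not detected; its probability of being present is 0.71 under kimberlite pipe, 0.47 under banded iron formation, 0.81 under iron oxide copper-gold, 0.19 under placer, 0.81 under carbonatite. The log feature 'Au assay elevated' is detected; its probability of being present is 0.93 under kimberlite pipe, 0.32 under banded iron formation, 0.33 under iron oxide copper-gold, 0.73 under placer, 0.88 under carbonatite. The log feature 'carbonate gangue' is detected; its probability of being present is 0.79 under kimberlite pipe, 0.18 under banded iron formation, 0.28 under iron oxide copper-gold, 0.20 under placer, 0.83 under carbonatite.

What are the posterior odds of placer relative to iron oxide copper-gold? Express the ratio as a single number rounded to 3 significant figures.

Posterior odds equal prior odds times the likelihood ratio; only the two competing hypotheses matter (using 1 − P(present | H) for each absent log feature).
  placer: 0.16 × (1 − 0.19) × 0.73 × 0.20 = 0.018922
  iron oxide copper-gold: 0.21 × (1 − 0.81) × 0.33 × 0.28 = 0.0036868
Posterior odds = 0.018922 / 0.0036868 ≈ 5.13.

5.13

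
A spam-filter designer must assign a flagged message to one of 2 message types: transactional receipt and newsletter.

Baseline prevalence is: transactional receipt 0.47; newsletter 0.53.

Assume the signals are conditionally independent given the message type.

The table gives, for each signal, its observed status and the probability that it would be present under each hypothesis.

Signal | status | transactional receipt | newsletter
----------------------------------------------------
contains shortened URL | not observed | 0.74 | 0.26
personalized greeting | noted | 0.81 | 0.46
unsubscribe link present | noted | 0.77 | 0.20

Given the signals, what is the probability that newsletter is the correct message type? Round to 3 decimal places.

By Bayes' rule with conditional independence, the unnormalized weight for each hypothesis is prior × ∏ likelihoods (using 1 − P(present | H) for each absent signal):
  transactional receipt: 0.47 × (1 − 0.74) × 0.81 × 0.77 = 0.076216
  newsletter: 0.53 × (1 − 0.26) × 0.46 × 0.20 = 0.036082
Marginal likelihood of the evidence = 0.1123.
P(newsletter | evidence) = 0.036082 / 0.1123 ≈ 0.321.

0.321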